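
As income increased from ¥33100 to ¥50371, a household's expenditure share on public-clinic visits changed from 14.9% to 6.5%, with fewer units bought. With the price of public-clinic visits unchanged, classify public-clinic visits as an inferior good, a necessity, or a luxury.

inferior good

Quantity demanded falls as income rises, so η < 0.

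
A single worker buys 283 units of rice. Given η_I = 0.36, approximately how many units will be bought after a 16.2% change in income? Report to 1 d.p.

299.5

%ΔQ ≈ η × %ΔI = 0.36 × 16.2% = 5.832%.
New Q ≈ 283 × (1 + 0.05832) = 299.5.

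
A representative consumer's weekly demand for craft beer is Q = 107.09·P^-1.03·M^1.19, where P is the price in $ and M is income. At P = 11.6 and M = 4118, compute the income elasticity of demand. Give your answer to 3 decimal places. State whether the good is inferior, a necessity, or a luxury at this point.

1.190 (luxury)

For a multiplicative demand Q = A·P^α·M^β, the income elasticity is β everywhere.
Here β = 1.19, so η = 1.190.
Since η > 1, this is a luxury.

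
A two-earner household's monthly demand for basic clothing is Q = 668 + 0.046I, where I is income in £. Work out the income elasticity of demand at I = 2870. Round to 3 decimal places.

At I = 2870: Q = 800.020.
dQ/dI = 0.046.
η = (dQ/dI)·(I/Q) = 0.046 × (2870/800.020) = 0.165.

0.165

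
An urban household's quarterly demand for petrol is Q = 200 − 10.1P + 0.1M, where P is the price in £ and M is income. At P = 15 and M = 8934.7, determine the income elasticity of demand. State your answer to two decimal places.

0.95

At P = 15, M = 8934.7: Q = 941.970.
Holding P constant, ∂Q/∂M = 0.1.
η_M = (∂Q/∂M)·(M/Q) = 0.1 × (8934.7/941.970) = 0.95.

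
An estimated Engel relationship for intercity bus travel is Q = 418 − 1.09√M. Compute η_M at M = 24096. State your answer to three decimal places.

At M = 24096: Q = 248.801.
dQ/dM = -1.09/(2√M) = -0.00351094 at this income.
η = (dQ/dM)·(M/Q) = -0.00351094 × (24096/248.801) = -0.340.

-0.340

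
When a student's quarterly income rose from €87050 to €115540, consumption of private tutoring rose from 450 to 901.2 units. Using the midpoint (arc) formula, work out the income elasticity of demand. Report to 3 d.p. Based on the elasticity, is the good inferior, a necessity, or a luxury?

ΔQ = 901.2 − 450 = 451.2; midpoint Q̄ = (450 + 901.2)/2 = 675.6.
ΔI = 115540 − 87050 = 28490; midpoint Ī = (87050 + 115540)/2 = 101295.
η = (ΔQ/Q̄) ÷ (ΔI/Ī) = (451.2/675.6) ÷ (28490/101295) = 2.375.
η > 1 ⇒ luxury.

2.375 (luxury)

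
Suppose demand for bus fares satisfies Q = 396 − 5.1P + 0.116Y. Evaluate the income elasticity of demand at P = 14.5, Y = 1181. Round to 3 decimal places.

At P = 14.5, Y = 1181: Q = 459.046.
Holding P constant, ∂Q/∂Y = 0.116.
η_Y = (∂Q/∂Y)·(Y/Q) = 0.116 × (1181/459.046) = 0.298.

0.298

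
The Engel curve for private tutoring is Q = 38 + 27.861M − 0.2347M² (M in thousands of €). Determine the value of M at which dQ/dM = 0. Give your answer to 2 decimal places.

dQ/dM = 27.861 − 0.4694M.
The good is inferior where dQ/dM < 0. Setting dQ/dM = 0 gives M = 27.861 / 0.4694 = 59.35.

59.35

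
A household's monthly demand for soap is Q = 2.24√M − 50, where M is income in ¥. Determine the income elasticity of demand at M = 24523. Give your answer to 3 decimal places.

0.583

At M = 24523: Q = 300.780.
dQ/dM = 2.24/(2√M) = 0.00715206 at this income.
η = (dQ/dM)·(M/Q) = 0.00715206 × (24523/300.780) = 0.583.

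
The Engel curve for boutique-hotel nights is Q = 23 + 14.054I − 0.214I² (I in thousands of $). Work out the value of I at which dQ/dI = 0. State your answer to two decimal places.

dQ/dI = 14.054 − 0.428I.
The good is inferior where dQ/dI < 0. Setting dQ/dI = 0 gives I = 14.054 / 0.428 = 32.84.

32.84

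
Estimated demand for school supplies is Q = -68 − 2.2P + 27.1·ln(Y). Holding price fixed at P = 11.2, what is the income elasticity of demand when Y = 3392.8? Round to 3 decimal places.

0.212

At P = 11.2, Y = 3392.8: Q = 127.667.
Holding P constant, ∂Q/∂Y = 27.1/Y = 0.0079875.
η_Y = (∂Q/∂Y)·(Y/Q) = 0.0079875 × (3392.8/127.667) = 0.212.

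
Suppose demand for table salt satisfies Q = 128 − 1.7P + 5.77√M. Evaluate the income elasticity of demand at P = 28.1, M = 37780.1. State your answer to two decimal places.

0.47

At P = 28.1, M = 37780.1: Q = 1201.751.
Holding P constant, ∂Q/∂M = 5.77/(2√M) = 0.0148427.
η_M = (∂Q/∂M)·(M/Q) = 0.0148427 × (37780.1/1201.751) = 0.47.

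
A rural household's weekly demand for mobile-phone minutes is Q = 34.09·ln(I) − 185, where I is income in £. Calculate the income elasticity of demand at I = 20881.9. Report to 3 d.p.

0.221

At I = 20881.9: Q = 154.081.
dQ/dI = 34.09/I = 0.00163251 at this income.
η = (dQ/dI)·(I/Q) = 0.00163251 × (20881.9/154.081) = 0.221.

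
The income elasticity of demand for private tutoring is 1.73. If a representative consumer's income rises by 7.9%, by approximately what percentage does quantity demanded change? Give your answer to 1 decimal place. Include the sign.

13.7%

%ΔQ ≈ η × %ΔI = 1.73 × 7.9% = 13.7%.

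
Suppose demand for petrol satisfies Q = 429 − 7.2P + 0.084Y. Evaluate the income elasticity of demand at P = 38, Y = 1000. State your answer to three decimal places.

0.351

At P = 38, Y = 1000: Q = 239.400.
Holding P constant, ∂Q/∂Y = 0.084.
η_Y = (∂Q/∂Y)·(Y/Q) = 0.084 × (1000/239.400) = 0.351.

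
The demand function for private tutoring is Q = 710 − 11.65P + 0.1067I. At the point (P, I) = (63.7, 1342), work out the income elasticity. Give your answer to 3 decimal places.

1.289

At P = 63.7, I = 1342: Q = 111.086.
Holding P constant, ∂Q/∂I = 0.1067.
η_I = (∂Q/∂I)·(I/Q) = 0.1067 × (1342/111.086) = 1.289.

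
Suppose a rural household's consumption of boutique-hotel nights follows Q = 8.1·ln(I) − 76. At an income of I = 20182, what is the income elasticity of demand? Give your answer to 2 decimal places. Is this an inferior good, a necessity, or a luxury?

1.89 (luxury)

At I = 20182: Q = 4.292.
dQ/dI = 8.1/I = 0.000401348 at this income.
η = (dQ/dI)·(I/Q) = 0.000401348 × (20182/4.292) = 1.89.
Since η > 1, the good is a luxury.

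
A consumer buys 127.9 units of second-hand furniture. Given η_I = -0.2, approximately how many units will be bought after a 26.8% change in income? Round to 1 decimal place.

%ΔQ ≈ η × %ΔI = -0.2 × 26.8% = -5.36%.
New Q ≈ 127.9 × (1 − 0.0536) = 121.0.

121.0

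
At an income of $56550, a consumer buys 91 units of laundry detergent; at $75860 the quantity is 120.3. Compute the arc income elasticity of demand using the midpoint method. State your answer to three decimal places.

0.951

ΔQ = 120.3 − 91 = 29.3; midpoint Q̄ = (91 + 120.3)/2 = 105.65.
ΔI = 75860 − 56550 = 19310; midpoint Ī = (56550 + 75860)/2 = 66205.
η = (ΔQ/Q̄) ÷ (ΔI/Ī) = (29.3/105.65) ÷ (19310/66205) = 0.951.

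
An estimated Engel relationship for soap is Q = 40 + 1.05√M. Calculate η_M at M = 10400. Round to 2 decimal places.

0.36

At M = 10400: Q = 147.079.
dQ/dM = 1.05/(2√M) = 0.00514805 at this income.
η = (dQ/dM)·(M/Q) = 0.00514805 × (10400/147.079) = 0.36.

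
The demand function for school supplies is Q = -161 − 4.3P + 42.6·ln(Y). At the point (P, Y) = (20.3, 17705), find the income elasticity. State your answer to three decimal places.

0.253

At P = 20.3, Y = 17705: Q = 168.406.
Holding P constant, ∂Q/∂Y = 42.6/Y = 0.0024061.
η_Y = (∂Q/∂Y)·(Y/Q) = 0.0024061 × (17705/168.406) = 0.253.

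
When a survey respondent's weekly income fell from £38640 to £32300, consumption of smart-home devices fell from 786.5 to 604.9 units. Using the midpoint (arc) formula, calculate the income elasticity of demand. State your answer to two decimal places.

1.46

ΔQ = 604.9 − 786.5 = -181.6; midpoint Q̄ = (786.5 + 604.9)/2 = 695.7.
ΔI = 32300 − 38640 = -6340; midpoint Ī = (38640 + 32300)/2 = 35470.
η = (ΔQ/Q̄) ÷ (ΔI/Ī) = (-181.6/695.7) ÷ (-6340/35470) = 1.46.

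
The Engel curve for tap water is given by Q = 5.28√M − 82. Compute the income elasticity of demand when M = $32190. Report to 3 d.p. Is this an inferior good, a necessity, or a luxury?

At M = 32190: Q = 865.315.
dQ/dM = 5.28/(2√M) = 0.0147144 at this income.
η = (dQ/dM)·(M/Q) = 0.0147144 × (32190/865.315) = 0.547.
Since 0 < η < 1, the good is a necessity.

0.547 (necessity)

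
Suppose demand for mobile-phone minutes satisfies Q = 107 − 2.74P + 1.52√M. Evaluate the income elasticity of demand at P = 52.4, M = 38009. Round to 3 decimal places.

0.570

At P = 52.4, M = 38009: Q = 259.762.
Holding P constant, ∂Q/∂M = 1.52/(2√M) = 0.00389826.
η_M = (∂Q/∂M)·(M/Q) = 0.00389826 × (38009/259.762) = 0.570.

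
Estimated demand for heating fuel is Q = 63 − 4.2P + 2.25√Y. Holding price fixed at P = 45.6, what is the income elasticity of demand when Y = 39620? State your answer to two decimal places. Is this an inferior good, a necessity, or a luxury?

0.70 (necessity)

At P = 45.6, Y = 39620: Q = 319.337.
Holding P constant, ∂Q/∂Y = 2.25/(2√Y) = 0.00565191.
η_Y = (∂Q/∂Y)·(Y/Q) = 0.00565191 × (39620/319.337) = 0.70.
Since 0 < η < 1, this is a necessity.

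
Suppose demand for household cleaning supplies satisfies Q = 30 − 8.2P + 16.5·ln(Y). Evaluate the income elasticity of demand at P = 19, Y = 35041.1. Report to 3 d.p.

0.352

At P = 19, Y = 35041.1: Q = 46.861.
Holding P constant, ∂Q/∂Y = 16.5/Y = 0.000470876.
η_Y = (∂Q/∂Y)·(Y/Q) = 0.000470876 × (35041.1/46.861) = 0.352.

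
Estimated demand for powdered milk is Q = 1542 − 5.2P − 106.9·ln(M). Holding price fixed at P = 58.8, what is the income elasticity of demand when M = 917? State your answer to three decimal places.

At P = 58.8, M = 917: Q = 507.064.
Holding P constant, ∂Q/∂M = -106.9/M = -0.116576.
η_M = (∂Q/∂M)·(M/Q) = -0.116576 × (917/507.064) = -0.211.

-0.211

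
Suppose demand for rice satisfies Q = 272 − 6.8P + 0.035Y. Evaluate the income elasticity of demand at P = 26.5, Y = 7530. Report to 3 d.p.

At P = 26.5, Y = 7530: Q = 355.350.
Holding P constant, ∂Q/∂Y = 0.035.
η_Y = (∂Q/∂Y)·(Y/Q) = 0.035 × (7530/355.350) = 0.742.

0.742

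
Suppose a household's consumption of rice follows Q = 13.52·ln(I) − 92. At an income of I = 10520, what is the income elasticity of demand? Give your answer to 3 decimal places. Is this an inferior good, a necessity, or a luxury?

0.407 (necessity)

At I = 10520: Q = 33.209.
dQ/dI = 13.52/I = 0.00128517 at this income.
η = (dQ/dI)·(I/Q) = 0.00128517 × (10520/33.209) = 0.407.
Since 0 < η < 1, the good is a necessity.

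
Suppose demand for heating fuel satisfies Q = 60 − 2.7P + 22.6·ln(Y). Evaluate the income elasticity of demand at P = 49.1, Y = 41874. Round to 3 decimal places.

0.135

At P = 49.1, Y = 41874: Q = 167.949.
Holding P constant, ∂Q/∂Y = 22.6/Y = 0.000539714.
η_Y = (∂Q/∂Y)·(Y/Q) = 0.000539714 × (41874/167.949) = 0.135.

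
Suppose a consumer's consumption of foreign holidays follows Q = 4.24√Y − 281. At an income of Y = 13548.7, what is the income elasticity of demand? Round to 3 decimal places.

At Y = 13548.7: Q = 212.531.
dQ/dY = 4.24/(2√Y) = 0.0182132 at this income.
η = (dQ/dY)·(Y/Q) = 0.0182132 × (13548.7/212.531) = 1.161.

1.161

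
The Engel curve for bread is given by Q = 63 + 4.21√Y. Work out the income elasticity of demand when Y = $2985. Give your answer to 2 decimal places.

0.39

At Y = 2985: Q = 293.014.
dQ/dY = 4.21/(2√Y) = 0.0385283 at this income.
η = (dQ/dY)·(Y/Q) = 0.0385283 × (2985/293.014) = 0.39.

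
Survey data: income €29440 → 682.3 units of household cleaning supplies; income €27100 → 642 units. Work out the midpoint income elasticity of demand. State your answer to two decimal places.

0.74

ΔQ = 642 − 682.3 = -40.3; midpoint Q̄ = (682.3 + 642)/2 = 662.15.
ΔI = 27100 − 29440 = -2340; midpoint Ī = (29440 + 27100)/2 = 28270.
η = (ΔQ/Q̄) ÷ (ΔI/Ī) = (-40.3/662.15) ÷ (-2340/28270) = 0.74.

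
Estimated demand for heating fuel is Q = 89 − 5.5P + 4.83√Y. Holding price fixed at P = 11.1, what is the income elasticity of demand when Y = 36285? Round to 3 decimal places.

At P = 11.1, Y = 36285: Q = 947.998.
Holding P constant, ∂Q/∂Y = 4.83/(2√Y) = 0.0126781.
η_Y = (∂Q/∂Y)·(Y/Q) = 0.0126781 × (36285/947.998) = 0.485.

0.485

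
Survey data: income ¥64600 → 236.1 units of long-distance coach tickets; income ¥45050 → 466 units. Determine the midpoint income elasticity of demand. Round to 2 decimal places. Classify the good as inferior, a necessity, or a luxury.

ΔQ = 466 − 236.1 = 229.9; midpoint Q̄ = (236.1 + 466)/2 = 351.05.
ΔI = 45050 − 64600 = -19550; midpoint Ī = (64600 + 45050)/2 = 54825.
η = (ΔQ/Q̄) ÷ (ΔI/Ī) = (229.9/351.05) ÷ (-19550/54825) = -1.84.
η < 0 ⇒ inferior good.

-1.84 (inferior good)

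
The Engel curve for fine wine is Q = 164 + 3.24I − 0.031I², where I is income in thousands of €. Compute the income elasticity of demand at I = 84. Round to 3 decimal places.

At I = 84: Q = 217.4240.
dQ/dI = 3.24 − 0.062I = -1.96800.
η = (dQ/dI)·(I/Q) = -1.96800 × (84/217.4240) = -0.760.

-0.760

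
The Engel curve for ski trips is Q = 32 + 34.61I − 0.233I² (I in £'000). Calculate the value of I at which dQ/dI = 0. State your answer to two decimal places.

dQ/dI = 34.61 − 0.466I.
The good is inferior where dQ/dI < 0. Setting dQ/dI = 0 gives I = 34.61 / 0.466 = 74.27.

74.27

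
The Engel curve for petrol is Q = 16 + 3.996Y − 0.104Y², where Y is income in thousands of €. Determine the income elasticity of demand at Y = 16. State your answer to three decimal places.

At Y = 16: Q = 53.3120.
dQ/dY = 3.996 − 0.208Y = 0.66800.
η = (dQ/dY)·(Y/Q) = 0.66800 × (16/53.3120) = 0.200.

0.200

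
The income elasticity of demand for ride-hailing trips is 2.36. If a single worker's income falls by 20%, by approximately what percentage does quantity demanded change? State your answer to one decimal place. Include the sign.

%ΔQ ≈ η × %ΔI = 2.36 × (-20%) = -47.2%.

-47.2%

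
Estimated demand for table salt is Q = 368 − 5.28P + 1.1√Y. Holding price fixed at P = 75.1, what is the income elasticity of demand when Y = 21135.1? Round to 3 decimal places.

0.609

At P = 75.1, Y = 21135.1: Q = 131.389.
Holding P constant, ∂Q/∂Y = 1.1/(2√Y) = 0.00378321.
η_Y = (∂Q/∂Y)·(Y/Q) = 0.00378321 × (21135.1/131.389) = 0.609.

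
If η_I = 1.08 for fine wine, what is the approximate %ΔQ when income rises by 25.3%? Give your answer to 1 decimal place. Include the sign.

27.3%

%ΔQ ≈ η × %ΔI = 1.08 × 25.3% = 27.3%.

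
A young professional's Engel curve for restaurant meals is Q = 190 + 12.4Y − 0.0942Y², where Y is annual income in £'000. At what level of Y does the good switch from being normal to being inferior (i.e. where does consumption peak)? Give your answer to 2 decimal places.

65.82

dQ/dY = 12.4 − 0.1884Y.
The good is inferior where dQ/dY < 0. Setting dQ/dY = 0 gives Y = 12.4 / 0.1884 = 65.82.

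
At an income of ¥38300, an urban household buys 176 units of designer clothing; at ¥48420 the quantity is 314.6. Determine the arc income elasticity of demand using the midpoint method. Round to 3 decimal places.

ΔQ = 314.6 − 176 = 138.6; midpoint Q̄ = (176 + 314.6)/2 = 245.3.
ΔI = 48420 − 38300 = 10120; midpoint Ī = (38300 + 48420)/2 = 43360.
η = (ΔQ/Q̄) ÷ (ΔI/Ī) = (138.6/245.3) ÷ (10120/43360) = 2.421.

2.421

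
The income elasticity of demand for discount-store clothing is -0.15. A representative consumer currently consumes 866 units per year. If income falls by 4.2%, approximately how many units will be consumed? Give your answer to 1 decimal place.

871.5

%ΔQ ≈ η × %ΔI = -0.15 × (-4.2%) = 0.63%.
New Q ≈ 866 × (1 + 0.0063) = 871.5.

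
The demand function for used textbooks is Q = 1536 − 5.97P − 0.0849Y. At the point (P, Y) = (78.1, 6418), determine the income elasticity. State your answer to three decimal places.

-1.038

At P = 78.1, Y = 6418: Q = 524.855.
Holding P constant, ∂Q/∂Y = −0.0849.
η_Y = (∂Q/∂Y)·(Y/Q) = -0.0849 × (6418/524.855) = -1.038.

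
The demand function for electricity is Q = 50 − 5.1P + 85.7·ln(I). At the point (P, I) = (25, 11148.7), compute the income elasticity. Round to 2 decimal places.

0.12

At P = 25, I = 11148.7: Q = 721.145.
Holding P constant, ∂Q/∂I = 85.7/I = 0.00768699.
η_I = (∂Q/∂I)·(I/Q) = 0.00768699 × (11148.7/721.145) = 0.12.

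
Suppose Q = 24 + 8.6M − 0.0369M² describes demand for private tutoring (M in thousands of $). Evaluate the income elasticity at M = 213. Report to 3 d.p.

-8.347

At M = 213: Q = 181.6839.
dQ/dM = 8.6 − 0.0738M = -7.11940.
η = (dQ/dM)·(M/Q) = -7.11940 × (213/181.6839) = -8.347.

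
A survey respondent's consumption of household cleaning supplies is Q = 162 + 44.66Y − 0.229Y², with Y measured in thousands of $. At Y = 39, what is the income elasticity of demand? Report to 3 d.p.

At Y = 39: Q = 1555.4310.
dQ/dY = 44.66 − 0.458Y = 26.79800.
η = (dQ/dY)·(Y/Q) = 26.79800 × (39/1555.4310) = 0.672.

0.672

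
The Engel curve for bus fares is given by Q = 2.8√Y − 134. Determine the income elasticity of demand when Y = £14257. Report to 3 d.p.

0.834

At Y = 14257: Q = 200.328.
dQ/dY = 2.8/(2√Y) = 0.011725 at this income.
η = (dQ/dY)·(Y/Q) = 0.011725 × (14257/200.328) = 0.834.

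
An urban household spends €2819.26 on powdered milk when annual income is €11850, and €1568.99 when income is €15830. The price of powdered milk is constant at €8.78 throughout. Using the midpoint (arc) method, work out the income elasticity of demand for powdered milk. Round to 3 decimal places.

-1.982

With a constant price, Q₁ = 2819.26/8.78 = 321.100 and Q₂ = 1568.99/8.78 = 178.700 (equivalently, work directly with expenditure since P cancels).
Midpoint %ΔQ = (1568.99 − 2819.26)/2194.13 = -0.56983; midpoint %ΔI = (15830 − 11850)/13840 = 0.28757.
η = -0.56983 / 0.28757 = -1.982.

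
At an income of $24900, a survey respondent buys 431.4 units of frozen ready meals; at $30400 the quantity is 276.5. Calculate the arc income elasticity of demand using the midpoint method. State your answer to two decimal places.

-2.20

ΔQ = 276.5 − 431.4 = -154.9; midpoint Q̄ = (431.4 + 276.5)/2 = 353.95.
ΔI = 30400 − 24900 = 5500; midpoint Ī = (24900 + 30400)/2 = 27650.
η = (ΔQ/Q̄) ÷ (ΔI/Ī) = (-154.9/353.95) ÷ (5500/27650) = -2.20.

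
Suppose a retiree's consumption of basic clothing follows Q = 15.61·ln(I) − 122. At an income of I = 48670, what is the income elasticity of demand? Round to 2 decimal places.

0.34

At I = 48670: Q = 46.476.
dQ/dI = 15.61/I = 0.000320731 at this income.
η = (dQ/dI)·(I/Q) = 0.000320731 × (48670/46.476) = 0.34.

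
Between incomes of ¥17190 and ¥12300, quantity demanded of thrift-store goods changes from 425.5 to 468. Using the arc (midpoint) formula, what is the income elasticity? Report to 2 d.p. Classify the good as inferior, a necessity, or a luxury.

ΔQ = 468 − 425.5 = 42.5; midpoint Q̄ = (425.5 + 468)/2 = 446.75.
ΔI = 12300 − 17190 = -4890; midpoint Ī = (17190 + 12300)/2 = 14745.
η = (ΔQ/Q̄) ÷ (ΔI/Ī) = (42.5/446.75) ÷ (-4890/14745) = -0.29.
η < 0 ⇒ inferior good.

-0.29 (inferior good)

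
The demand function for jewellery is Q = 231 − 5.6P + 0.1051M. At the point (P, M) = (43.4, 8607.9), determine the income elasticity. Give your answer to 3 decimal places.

1.013

At P = 43.4, M = 8607.9: Q = 892.650.
Holding P constant, ∂Q/∂M = 0.1051.
η_M = (∂Q/∂M)·(M/Q) = 0.1051 × (8607.9/892.650) = 1.013.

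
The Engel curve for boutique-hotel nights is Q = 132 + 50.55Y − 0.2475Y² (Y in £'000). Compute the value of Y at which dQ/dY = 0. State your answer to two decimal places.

102.12

dQ/dY = 50.55 − 0.495Y.
The good is inferior where dQ/dY < 0. Setting dQ/dY = 0 gives Y = 50.55 / 0.495 = 102.12.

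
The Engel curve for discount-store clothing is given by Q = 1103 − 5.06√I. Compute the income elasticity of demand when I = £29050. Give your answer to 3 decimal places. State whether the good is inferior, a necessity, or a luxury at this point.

-1.792 (inferior good)

At I = 29050: Q = 240.571.
dQ/dI = -5.06/(2√I) = -0.0148439 at this income.
η = (dQ/dI)·(I/Q) = -0.0148439 × (29050/240.571) = -1.792.
Since η < 0, the good is an inferior good.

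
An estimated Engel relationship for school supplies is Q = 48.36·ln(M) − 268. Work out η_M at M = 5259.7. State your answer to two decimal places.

At M = 5259.7: Q = 146.340.
dQ/dM = 48.36/M = 0.00919444 at this income.
η = (dQ/dM)·(M/Q) = 0.00919444 × (5259.7/146.340) = 0.33.

0.33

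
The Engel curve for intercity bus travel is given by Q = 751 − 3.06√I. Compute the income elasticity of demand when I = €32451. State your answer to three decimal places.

At I = 32451: Q = 199.767.
dQ/dI = -3.06/(2√I) = -0.00849332 at this income.
η = (dQ/dI)·(I/Q) = -0.00849332 × (32451/199.767) = -1.380.

-1.380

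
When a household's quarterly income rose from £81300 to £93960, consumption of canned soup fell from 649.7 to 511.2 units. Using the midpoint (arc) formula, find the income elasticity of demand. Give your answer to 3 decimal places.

ΔQ = 511.2 − 649.7 = -138.5; midpoint Q̄ = (649.7 + 511.2)/2 = 580.45.
ΔI = 93960 − 81300 = 12660; midpoint Ī = (81300 + 93960)/2 = 87630.
η = (ΔQ/Q̄) ÷ (ΔI/Ī) = (-138.5/580.45) ÷ (12660/87630) = -1.652.

-1.652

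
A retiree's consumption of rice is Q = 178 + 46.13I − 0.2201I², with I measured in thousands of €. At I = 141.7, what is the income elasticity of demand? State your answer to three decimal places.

-1.003

At I = 141.7: Q = 2295.2573.
dQ/dI = 46.13 − 0.4402I = -16.24634.
η = (dQ/dI)·(I/Q) = -16.24634 × (141.7/2295.2573) = -1.003.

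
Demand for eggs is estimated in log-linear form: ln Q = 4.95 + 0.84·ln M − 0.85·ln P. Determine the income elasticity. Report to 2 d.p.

0.84

In a log-linear demand, the coefficient on ln M is the income elasticity.
So η = 0.84.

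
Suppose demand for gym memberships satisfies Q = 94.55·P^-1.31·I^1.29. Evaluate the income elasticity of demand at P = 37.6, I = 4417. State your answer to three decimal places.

1.290

For a multiplicative demand Q = A·P^α·I^β, the income elasticity is β everywhere.
Here β = 1.29, so η = 1.290.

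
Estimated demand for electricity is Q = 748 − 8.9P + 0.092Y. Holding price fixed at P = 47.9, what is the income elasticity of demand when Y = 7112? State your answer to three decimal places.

0.670

At P = 47.9, Y = 7112: Q = 975.994.
Holding P constant, ∂Q/∂Y = 0.092.
η_Y = (∂Q/∂Y)·(Y/Q) = 0.092 × (7112/975.994) = 0.670.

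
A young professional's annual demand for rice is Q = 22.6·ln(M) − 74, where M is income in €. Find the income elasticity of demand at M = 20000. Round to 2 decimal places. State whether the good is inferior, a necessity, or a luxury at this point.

0.15 (necessity)

At M = 20000: Q = 149.819.
dQ/dM = 22.6/M = 0.00113 at this income.
η = (dQ/dM)·(M/Q) = 0.00113 × (20000/149.819) = 0.15.
Since 0 < η < 1, the good is a necessity.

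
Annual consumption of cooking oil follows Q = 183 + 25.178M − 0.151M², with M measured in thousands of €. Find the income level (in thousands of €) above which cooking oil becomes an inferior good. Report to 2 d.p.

dQ/dM = 25.178 − 0.302M.
The good is inferior where dQ/dM < 0. Setting dQ/dM = 0 gives M = 25.178 / 0.302 = 83.37.

83.37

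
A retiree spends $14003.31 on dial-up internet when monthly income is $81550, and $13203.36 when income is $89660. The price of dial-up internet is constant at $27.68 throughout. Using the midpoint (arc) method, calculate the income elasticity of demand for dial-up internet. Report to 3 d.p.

-0.621

With a constant price, Q₁ = 14003.31/27.68 = 505.900 and Q₂ = 13203.36/27.68 = 477.000 (equivalently, work directly with expenditure since P cancels).
Midpoint %ΔQ = (13203.36 − 14003.31)/13603.34 = -0.05881; midpoint %ΔI = (89660 − 81550)/85605 = 0.09474.
η = -0.05881 / 0.09474 = -0.621.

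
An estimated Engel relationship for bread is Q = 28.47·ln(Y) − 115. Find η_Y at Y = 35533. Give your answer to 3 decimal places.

At Y = 35533: Q = 183.315.
dQ/dY = 28.47/Y = 0.000801227 at this income.
η = (dQ/dY)·(Y/Q) = 0.000801227 × (35533/183.315) = 0.155.

0.155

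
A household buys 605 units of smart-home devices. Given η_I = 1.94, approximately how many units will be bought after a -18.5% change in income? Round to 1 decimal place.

%ΔQ ≈ η × %ΔI = 1.94 × (-18.5%) = -35.89%.
New Q ≈ 605 × (1 − 0.3589) = 387.9.

387.9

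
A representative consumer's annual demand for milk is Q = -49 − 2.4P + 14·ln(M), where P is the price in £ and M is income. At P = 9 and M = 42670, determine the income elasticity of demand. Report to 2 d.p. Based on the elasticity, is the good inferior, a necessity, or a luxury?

At P = 9, M = 42670: Q = 78.658.
Holding P constant, ∂Q/∂M = 14/M = 0.000328099.
η_M = (∂Q/∂M)·(M/Q) = 0.000328099 × (42670/78.658) = 0.18.
Since 0 < η < 1, this is a necessity.

0.18 (necessity)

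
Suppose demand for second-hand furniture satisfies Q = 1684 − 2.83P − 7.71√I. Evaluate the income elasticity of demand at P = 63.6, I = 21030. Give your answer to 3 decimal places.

-1.449

At P = 63.6, I = 21030: Q = 385.929.
Holding P constant, ∂Q/∂I = -7.71/(2√I) = -0.026583.
η_I = (∂Q/∂I)·(I/Q) = -0.026583 × (21030/385.929) = -1.449.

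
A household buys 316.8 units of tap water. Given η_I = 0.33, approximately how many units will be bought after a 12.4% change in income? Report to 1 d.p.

%ΔQ ≈ η × %ΔI = 0.33 × 12.4% = 4.092%.
New Q ≈ 316.8 × (1 + 0.04092) = 329.8.

329.8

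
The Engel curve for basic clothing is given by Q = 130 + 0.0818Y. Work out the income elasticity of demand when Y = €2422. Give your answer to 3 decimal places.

At Y = 2422: Q = 328.120.
dQ/dY = 0.0818.
η = (dQ/dY)·(Y/Q) = 0.0818 × (2422/328.120) = 0.604.

0.604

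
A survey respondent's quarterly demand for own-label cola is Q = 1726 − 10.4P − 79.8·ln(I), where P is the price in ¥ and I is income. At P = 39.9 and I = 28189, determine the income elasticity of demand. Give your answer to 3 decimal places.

At P = 39.9, I = 28189: Q = 493.354.
Holding P constant, ∂Q/∂I = -79.8/I = -0.00283089.
η_I = (∂Q/∂I)·(I/Q) = -0.00283089 × (28189/493.354) = -0.162.

-0.162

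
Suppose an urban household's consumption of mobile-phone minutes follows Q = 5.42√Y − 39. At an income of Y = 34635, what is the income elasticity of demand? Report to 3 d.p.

0.520

At Y = 34635: Q = 969.688.
dQ/dY = 5.42/(2√Y) = 0.0145617 at this income.
η = (dQ/dY)·(Y/Q) = 0.0145617 × (34635/969.688) = 0.520.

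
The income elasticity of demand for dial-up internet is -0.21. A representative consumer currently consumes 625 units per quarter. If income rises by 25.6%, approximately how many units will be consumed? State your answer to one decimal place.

%ΔQ ≈ η × %ΔI = -0.21 × 25.6% = -5.376%.
New Q ≈ 625 × (1 − 0.05376) = 591.4.

591.4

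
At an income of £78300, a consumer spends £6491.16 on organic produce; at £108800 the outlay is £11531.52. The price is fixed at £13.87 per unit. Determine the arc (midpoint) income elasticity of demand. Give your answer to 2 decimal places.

With a constant price, Q₁ = 6491.16/13.87 = 468.000 and Q₂ = 11531.52/13.87 = 831.400 (equivalently, work directly with expenditure since P cancels).
Midpoint %ΔQ = (11531.52 − 6491.16)/9011.34 = 0.55934; midpoint %ΔI = (108800 − 78300)/93550 = 0.32603.
η = 0.55934 / 0.32603 = 1.72.

1.72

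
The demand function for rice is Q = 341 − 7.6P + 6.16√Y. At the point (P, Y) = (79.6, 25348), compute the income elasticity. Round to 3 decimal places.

0.684

At P = 79.6, Y = 25348: Q = 716.777.
Holding P constant, ∂Q/∂Y = 6.16/(2√Y) = 0.0193455.
η_Y = (∂Q/∂Y)·(Y/Q) = 0.0193455 × (25348/716.777) = 0.684.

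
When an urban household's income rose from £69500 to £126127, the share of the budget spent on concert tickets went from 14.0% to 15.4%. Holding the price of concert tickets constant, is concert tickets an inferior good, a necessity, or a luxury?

The budget share rises as income rises, so η > 1.

luxury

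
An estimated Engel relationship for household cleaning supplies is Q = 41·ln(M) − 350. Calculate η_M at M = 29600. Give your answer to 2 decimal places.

At M = 29600: Q = 72.117.
dQ/dM = 41/M = 0.00138514 at this income.
η = (dQ/dM)·(M/Q) = 0.00138514 × (29600/72.117) = 0.57.

0.57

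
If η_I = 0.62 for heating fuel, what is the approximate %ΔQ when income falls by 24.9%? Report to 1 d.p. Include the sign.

%ΔQ ≈ η × %ΔI = 0.62 × (-24.9%) = -15.4%.

-15.4%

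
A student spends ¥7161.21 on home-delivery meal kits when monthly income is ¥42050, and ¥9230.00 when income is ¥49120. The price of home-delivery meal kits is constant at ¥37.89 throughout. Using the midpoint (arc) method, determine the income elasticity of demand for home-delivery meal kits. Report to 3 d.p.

1.628

With a constant price, Q₁ = 7161.21/37.89 = 189.000 and Q₂ = 9230.00/37.89 = 243.600 (equivalently, work directly with expenditure since P cancels).
Midpoint %ΔQ = (9230.00 − 7161.21)/8195.61 = 0.25243; midpoint %ΔI = (49120 − 42050)/45585 = 0.15509.
η = 0.25243 / 0.15509 = 1.628.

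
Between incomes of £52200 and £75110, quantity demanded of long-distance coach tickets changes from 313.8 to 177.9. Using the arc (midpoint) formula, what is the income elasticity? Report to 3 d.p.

ΔQ = 177.9 − 313.8 = -135.9; midpoint Q̄ = (313.8 + 177.9)/2 = 245.85.
ΔI = 75110 − 52200 = 22910; midpoint Ī = (52200 + 75110)/2 = 63655.
η = (ΔQ/Q̄) ÷ (ΔI/Ī) = (-135.9/245.85) ÷ (22910/63655) = -1.536.

-1.536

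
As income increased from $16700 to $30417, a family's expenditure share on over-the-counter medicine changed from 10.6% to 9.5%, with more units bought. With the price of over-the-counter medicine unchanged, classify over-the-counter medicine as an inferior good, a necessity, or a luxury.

necessity

Quantity rises but the budget share falls as income rises, so 0 < η < 1.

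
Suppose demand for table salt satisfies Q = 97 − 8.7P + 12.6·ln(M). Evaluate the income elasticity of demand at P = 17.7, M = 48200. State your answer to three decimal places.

0.160

At P = 17.7, M = 48200: Q = 78.877.
Holding P constant, ∂Q/∂M = 12.6/M = 0.000261411.
η_M = (∂Q/∂M)·(M/Q) = 0.000261411 × (48200/78.877) = 0.160.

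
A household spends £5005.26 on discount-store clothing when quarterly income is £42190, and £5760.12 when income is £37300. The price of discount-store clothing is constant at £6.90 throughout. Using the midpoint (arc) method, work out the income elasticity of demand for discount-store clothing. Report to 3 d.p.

With a constant price, Q₁ = 5005.26/6.90 = 725.400 and Q₂ = 5760.12/6.90 = 834.800 (equivalently, work directly with expenditure since P cancels).
Midpoint %ΔQ = (5760.12 − 5005.26)/5382.69 = 0.14024; midpoint %ΔI = (37300 − 42190)/39745 = -0.12303.
η = 0.14024 / -0.12303 = -1.140.

-1.140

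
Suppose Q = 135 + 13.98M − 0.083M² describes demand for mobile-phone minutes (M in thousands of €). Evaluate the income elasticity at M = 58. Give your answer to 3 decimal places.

0.379

At M = 58: Q = 666.6280.
dQ/dM = 13.98 − 0.166M = 4.35200.
η = (dQ/dM)·(M/Q) = 4.35200 × (58/666.6280) = 0.379.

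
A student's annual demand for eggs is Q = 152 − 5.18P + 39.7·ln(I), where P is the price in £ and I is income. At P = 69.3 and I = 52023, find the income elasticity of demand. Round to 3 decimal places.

At P = 69.3, I = 52023: Q = 224.146.
Holding P constant, ∂Q/∂I = 39.7/I = 0.000763124.
η_I = (∂Q/∂I)·(I/Q) = 0.000763124 × (52023/224.146) = 0.177.

0.177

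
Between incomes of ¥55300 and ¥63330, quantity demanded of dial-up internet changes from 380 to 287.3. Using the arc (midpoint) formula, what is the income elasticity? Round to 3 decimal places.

ΔQ = 287.3 − 380 = -92.7; midpoint Q̄ = (380 + 287.3)/2 = 333.65.
ΔI = 63330 − 55300 = 8030; midpoint Ī = (55300 + 63330)/2 = 59315.
η = (ΔQ/Q̄) ÷ (ΔI/Ī) = (-92.7/333.65) ÷ (8030/59315) = -2.052.

-2.052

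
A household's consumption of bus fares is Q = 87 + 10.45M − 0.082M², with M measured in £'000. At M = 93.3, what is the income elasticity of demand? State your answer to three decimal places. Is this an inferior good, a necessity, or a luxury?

At M = 93.3: Q = 348.1840.
dQ/dM = 10.45 − 0.164M = -4.85120.
η = (dQ/dM)·(M/Q) = -4.85120 × (93.3/348.1840) = -1.300.
η < 0 ⇒ inferior good.

-1.300 (inferior good)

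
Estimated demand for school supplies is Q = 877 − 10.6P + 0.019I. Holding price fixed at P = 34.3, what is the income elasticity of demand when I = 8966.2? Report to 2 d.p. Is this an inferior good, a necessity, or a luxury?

At P = 34.3, I = 8966.2: Q = 683.778.
Holding P constant, ∂Q/∂I = 0.019.
η_I = (∂Q/∂I)·(I/Q) = 0.019 × (8966.2/683.778) = 0.25.
Since 0 < η < 1, this is a necessity.

0.25 (necessity)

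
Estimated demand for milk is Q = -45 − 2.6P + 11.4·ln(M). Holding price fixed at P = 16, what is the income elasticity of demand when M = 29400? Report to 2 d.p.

At P = 16, M = 29400: Q = 30.692.
Holding P constant, ∂Q/∂M = 11.4/M = 0.000387755.
η_M = (∂Q/∂M)·(M/Q) = 0.000387755 × (29400/30.692) = 0.37.

0.37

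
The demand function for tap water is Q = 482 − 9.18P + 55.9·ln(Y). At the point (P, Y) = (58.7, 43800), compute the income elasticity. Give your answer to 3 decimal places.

At P = 58.7, Y = 43800: Q = 540.559.
Holding P constant, ∂Q/∂Y = 55.9/Y = 0.00127626.
η_Y = (∂Q/∂Y)·(Y/Q) = 0.00127626 × (43800/540.559) = 0.103.

0.103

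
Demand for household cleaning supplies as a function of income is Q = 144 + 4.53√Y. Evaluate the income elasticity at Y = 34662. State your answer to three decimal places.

0.427

At Y = 34662: Q = 987.383.
dQ/dY = 4.53/(2√Y) = 0.0121658 at this income.
η = (dQ/dY)·(Y/Q) = 0.0121658 × (34662/987.383) = 0.427.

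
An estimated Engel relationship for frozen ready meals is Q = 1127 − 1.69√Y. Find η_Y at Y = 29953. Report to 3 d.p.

-0.175

At Y = 29953: Q = 834.513.
dQ/dY = -1.69/(2√Y) = -0.00488244 at this income.
η = (dQ/dY)·(Y/Q) = -0.00488244 × (29953/834.513) = -0.175.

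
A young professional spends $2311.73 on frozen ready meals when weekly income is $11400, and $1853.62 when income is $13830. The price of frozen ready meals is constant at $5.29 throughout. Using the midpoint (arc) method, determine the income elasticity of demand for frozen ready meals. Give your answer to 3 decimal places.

With a constant price, Q₁ = 2311.73/5.29 = 437.000 and Q₂ = 1853.62/5.29 = 350.401 (equivalently, work directly with expenditure since P cancels).
Midpoint %ΔQ = (1853.62 − 2311.73)/2082.68 = -0.21996; midpoint %ΔI = (13830 − 11400)/12615 = 0.19263.
η = -0.21996 / 0.19263 = -1.142.

-1.142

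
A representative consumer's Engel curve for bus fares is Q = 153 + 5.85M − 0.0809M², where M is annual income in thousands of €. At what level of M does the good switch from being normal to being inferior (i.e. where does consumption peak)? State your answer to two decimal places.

36.16

dQ/dM = 5.85 − 0.1618M.
The good is inferior where dQ/dM < 0. Setting dQ/dM = 0 gives M = 5.85 / 0.1618 = 36.16.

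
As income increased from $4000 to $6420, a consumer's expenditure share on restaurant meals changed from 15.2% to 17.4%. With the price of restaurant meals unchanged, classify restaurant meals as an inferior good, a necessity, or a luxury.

luxury

The budget share rises as income rises, so η > 1.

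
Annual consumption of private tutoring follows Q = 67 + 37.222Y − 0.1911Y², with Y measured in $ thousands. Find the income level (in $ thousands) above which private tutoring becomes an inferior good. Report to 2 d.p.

dQ/dY = 37.222 − 0.3822Y.
The good is inferior where dQ/dY < 0. Setting dQ/dY = 0 gives Y = 37.222 / 0.3822 = 97.39.

97.39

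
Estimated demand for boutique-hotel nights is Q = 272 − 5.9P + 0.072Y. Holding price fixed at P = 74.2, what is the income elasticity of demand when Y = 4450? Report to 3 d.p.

At P = 74.2, Y = 4450: Q = 154.620.
Holding P constant, ∂Q/∂Y = 0.072.
η_Y = (∂Q/∂Y)·(Y/Q) = 0.072 × (4450/154.620) = 2.072.

2.072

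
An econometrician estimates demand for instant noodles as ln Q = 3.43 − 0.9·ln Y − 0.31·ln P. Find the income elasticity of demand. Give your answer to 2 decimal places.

-0.90

In a log-linear demand, the coefficient on ln Y is the income elasticity.
So η = -0.90.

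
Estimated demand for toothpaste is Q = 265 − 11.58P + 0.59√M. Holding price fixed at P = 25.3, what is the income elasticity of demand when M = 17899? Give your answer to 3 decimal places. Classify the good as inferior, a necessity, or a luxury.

At P = 25.3, M = 17899: Q = 50.960.
Holding P constant, ∂Q/∂M = 0.59/(2√M) = 0.002205.
η_M = (∂Q/∂M)·(M/Q) = 0.002205 × (17899/50.960) = 0.774.
Since 0 < η < 1, this is a necessity.

0.774 (necessity)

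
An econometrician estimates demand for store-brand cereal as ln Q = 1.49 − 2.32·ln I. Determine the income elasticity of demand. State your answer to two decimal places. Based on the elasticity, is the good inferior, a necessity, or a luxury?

In a log-linear demand, the coefficient on ln I is the income elasticity.
So η = -2.32.
η < 0 ⇒ inferior good.

-2.32 (inferior good)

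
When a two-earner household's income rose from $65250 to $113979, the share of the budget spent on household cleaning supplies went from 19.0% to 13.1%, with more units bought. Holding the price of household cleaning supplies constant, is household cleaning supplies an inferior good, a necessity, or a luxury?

necessity

Quantity rises but the budget share falls as income rises, so 0 < η < 1.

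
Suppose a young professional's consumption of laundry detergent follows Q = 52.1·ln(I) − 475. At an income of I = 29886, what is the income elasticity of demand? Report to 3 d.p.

0.842

At I = 29886: Q = 61.898.
dQ/dI = 52.1/I = 0.00174329 at this income.
η = (dQ/dI)·(I/Q) = 0.00174329 × (29886/61.898) = 0.842.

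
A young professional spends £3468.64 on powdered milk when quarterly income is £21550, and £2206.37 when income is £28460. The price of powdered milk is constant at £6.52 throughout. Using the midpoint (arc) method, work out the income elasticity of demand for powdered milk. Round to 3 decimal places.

-1.610

With a constant price, Q₁ = 3468.64/6.52 = 532.000 and Q₂ = 2206.37/6.52 = 338.400 (equivalently, work directly with expenditure since P cancels).
Midpoint %ΔQ = (2206.37 − 3468.64)/2837.51 = -0.44485; midpoint %ΔI = (28460 − 21550)/25005 = 0.27634.
η = -0.44485 / 0.27634 = -1.610.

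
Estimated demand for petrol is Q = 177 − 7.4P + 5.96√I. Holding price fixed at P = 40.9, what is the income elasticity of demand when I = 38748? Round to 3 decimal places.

At P = 40.9, I = 38748: Q = 1047.537.
Holding P constant, ∂Q/∂I = 5.96/(2√I) = 0.0151388.
η_I = (∂Q/∂I)·(I/Q) = 0.0151388 × (38748/1047.537) = 0.560.

0.560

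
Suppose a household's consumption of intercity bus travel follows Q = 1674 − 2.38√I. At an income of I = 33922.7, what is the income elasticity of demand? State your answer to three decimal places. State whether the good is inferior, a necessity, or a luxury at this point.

At I = 33922.7: Q = 1235.649.
dQ/dI = -2.38/(2√I) = -0.00646103 at this income.
η = (dQ/dI)·(I/Q) = -0.00646103 × (33922.7/1235.649) = -0.177.
Since η < 0, the good is an inferior good.

-0.177 (inferior good)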